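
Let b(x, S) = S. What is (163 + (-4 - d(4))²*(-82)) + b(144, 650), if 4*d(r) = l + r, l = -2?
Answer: -1695/2 ≈ -847.50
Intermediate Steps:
d(r) = -½ + r/4 (d(r) = (-2 + r)/4 = -½ + r/4)
(163 + (-4 - d(4))²*(-82)) + b(144, 650) = (163 + (-4 - (-½ + (¼)*4))²*(-82)) + 650 = (163 + (-4 - (-½ + 1))²*(-82)) + 650 = (163 + (-4 - 1*½)²*(-82)) + 650 = (163 + (-4 - ½)²*(-82)) + 650 = (163 + (-9/2)²*(-82)) + 650 = (163 + (81/4)*(-82)) + 650 = (163 - 3321/2) + 650 = -2995/2 + 650 = -1695/2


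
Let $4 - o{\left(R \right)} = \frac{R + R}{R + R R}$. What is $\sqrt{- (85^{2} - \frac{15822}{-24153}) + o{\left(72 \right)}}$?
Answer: $\frac{i \sqrt{2494501460914301}}{587723} \approx 84.98 i$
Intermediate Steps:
$o{\left(R \right)} = 4 - \frac{2 R}{R + R^{2}}$ ($o{\left(R \right)} = 4 - \frac{R + R}{R + R R} = 4 - \frac{2 R}{R + R^{2}}$)
$\sqrt{- (85^{2} - \frac{15822}{-24153}) + o{\left(72 \right)}} = \sqrt{- (85^{2} - \frac{15822}{-24153}) + \frac{2 \left(1 + 2 \cdot 72\right)}{1 + 72}} = \sqrt{- (7225 - - \frac{5274}{8051}) + \frac{2 \left(1 + 144\right)}{73}} = \sqrt{- (7225 + \frac{5274}{8051}) + 2 \cdot \frac{1}{73} \cdot 145} = \sqrt{\left(-1\right) \frac{58173749}{8051} + \frac{290}{73}} = \sqrt{- \frac{58173749}{8051} + \frac{290}{73}} = \sqrt{- \frac{4244348887}{587723}} = \frac{i \sqrt{2494501460914301}}{587723}$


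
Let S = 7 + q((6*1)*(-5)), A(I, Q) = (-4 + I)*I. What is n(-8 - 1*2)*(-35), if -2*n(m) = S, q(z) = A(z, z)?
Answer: 35945/2 ≈ 17973.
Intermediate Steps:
A(I, Q) = I*(-4 + I)
q(z) = z*(-4 + z)
S = 1027 (S = 7 + ((6*1)*(-5))*(-4 + (6*1)*(-5)) = 7 + (6*(-5))*(-4 + 6*(-5)) = 7 - 30*(-4 - 30) = 7 - 30*(-34) = 7 + 1020 = 1027)
n(m) = -1027/2 (n(m) = -1/2*1027 = -1027/2)
n(-8 - 1*2)*(-35) = -1027/2*(-35) = 35945/2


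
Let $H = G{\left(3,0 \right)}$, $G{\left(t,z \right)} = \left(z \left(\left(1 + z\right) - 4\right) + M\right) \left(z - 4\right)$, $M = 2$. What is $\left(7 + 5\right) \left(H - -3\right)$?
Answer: $-60$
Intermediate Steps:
$G{\left(t,z \right)} = \left(-4 + z\right) \left(2 + z \left(-3 + z\right)\right)$ ($G{\left(t,z \right)} = \left(z \left(\left(1 + z\right) - 4\right) + 2\right) \left(z - 4\right) = \left(z \left(-3 + z\right) + 2\right) \left(-4 + z\right) = \left(2 + z \left(-3 + z\right)\right) \left(-4 + z\right) = \left(-4 + z\right) \left(2 + z \left(-3 + z\right)\right)$)
$H = -8$ ($H = -8 + 0^{3} - 7 \cdot 0^{2} + 14 \cdot 0 = -8 + 0 - 0 + 0 = -8 + 0 + 0 + 0 = -8$)
$\left(7 + 5\right) \left(H - -3\right) = \left(7 + 5\right) \left(-8 - -3\right) = 12 \left(-8 + 3\right) = 12 \left(-5\right) = -60$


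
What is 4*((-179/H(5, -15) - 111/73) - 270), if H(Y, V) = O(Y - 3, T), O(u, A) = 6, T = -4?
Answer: -263986/219 ≈ -1205.4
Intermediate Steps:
H(Y, V) = 6
4*((-179/H(5, -15) - 111/73) - 270) = 4*((-179/6 - 111/73) - 270) = 4*(-13733/438 - 270) = 4*(-131993/438) = -263986/219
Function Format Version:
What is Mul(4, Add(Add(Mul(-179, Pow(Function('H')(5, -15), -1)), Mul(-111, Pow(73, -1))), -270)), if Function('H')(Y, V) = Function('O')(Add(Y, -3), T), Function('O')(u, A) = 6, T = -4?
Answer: Rational(-263986, 219) ≈ -1205.4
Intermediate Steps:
Function('H')(Y, V) = 6
Mul(4, Add(Add(Mul(-179, Pow(Function('H')(5, -15), -1)), Mul(-111, Pow(73, -1))), -270)) = Mul(4, Add(Add(Mul(-179, Pow(6, -1)), Mul(-111, Pow(73, -1))), -270)) = Mul(4, Add(Add(Mul(-179, Rational(1, 6)), Mul(-111, Rational(1, 73))), -270)) = Mul(4, Add(Add(Rational(-179, 6), Rational(-111, 73)), -270)) = Mul(4, Add(Rational(-13733, 438), -270)) = Mul(4, Rational(-131993, 438)) = Rational(-263986, 219)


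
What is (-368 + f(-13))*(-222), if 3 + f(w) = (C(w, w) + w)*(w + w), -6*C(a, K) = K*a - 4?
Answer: -151404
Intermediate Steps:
C(a, K) = 2/3 - K*a/6 (C(a, K) = -(K*a - 4)/6 = -(-4 + K*a)/6 = 2/3 - K*a/6)
f(w) = -3 + 2*w*(2/3 + w - w**2/6) (f(w) = -3 + ((2/3 - w*w/6) + w)*(w + w) = -3 + ((2/3 - w**2/6) + w)*(2*w) = -3 + (2/3 + w - w**2/6)*(2*w) = -3 + 2*w*(2/3 + w - w**2/6))
(-368 + f(-13))*(-222) = (-368 + (-3 + 2*(-13)**2 - 1/3*(-13)*(-4 + (-13)**2)))*(-222) = (-368 + (-3 + 2*169 - 1/3*(-13)*(-4 + 169)))*(-222) = (-368 + (-3 + 338 - 1/3*(-13)*165))*(-222) = (-368 + (-3 + 338 + 715))*(-222) = (-368 + 1050)*(-222) = 682*(-222) = -151404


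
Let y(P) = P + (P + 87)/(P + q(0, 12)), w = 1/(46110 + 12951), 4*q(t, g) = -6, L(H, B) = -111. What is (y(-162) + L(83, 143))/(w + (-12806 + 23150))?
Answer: -1754525127/66591041365 ≈ -0.026348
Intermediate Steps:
q(t, g) = -3/2 (q(t, g) = (¼)*(-6) = -3/2)
w = 1/59061 ≈ 1.6932e-5
y(P) = P + (87 + P)/(-3/2 + P) (y(P) = P + (P + 87)/(P - 3/2) = P + (87 + P)/(-3/2 + P))
(y(-162) + L(83, 143))/(w + (-12806 + 23150)) = ((174 - 1*(-162) + 2*(-162)²)/(-3 + 2*(-162)) - 111)/(1/59061 + (-12806 + 23150)) = ((174 + 162 + 2*26244)/(-3 - 324) - 111)/(1/59061 + 10344) = ((174 + 162 + 52488)/(-327) - 111)/(610926985/59061) = (-1/327*52824 - 111)*(59061/610926985) = (-17608/109 - 111)*(59061/610926985) = -29707/109*59061/610926985 = -1754525127/66591041365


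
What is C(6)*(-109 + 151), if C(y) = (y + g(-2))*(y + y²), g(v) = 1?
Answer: 12348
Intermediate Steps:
C(y) = (1 + y)*(y + y²) (C(y) = (y + 1)*(y + y²) = (1 + y)*(y + y²))
C(6)*(-109 + 151) = (6*(1 + 6² + 2*6))*(-109 + 151) = (6*(1 + 36 + 12))*42 = (6*49)*42 = 294*42 = 12348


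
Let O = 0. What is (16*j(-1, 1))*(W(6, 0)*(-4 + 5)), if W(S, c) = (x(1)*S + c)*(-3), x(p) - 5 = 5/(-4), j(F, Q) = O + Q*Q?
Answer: -1080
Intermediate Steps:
j(F, Q) = Q**2 (j(F, Q) = 0 + Q*Q = 0 + Q**2 = Q**2)
x(p) = 15/4 (x(p) = 5 + 5/(-4) = 5 + 5*(-1/4) = 5 - 5/4 = 15/4)
W(S, c) = -3*c - 45*S/4 (W(S, c) = (15*S/4 + c)*(-3) = (c + 15*S/4)*(-3) = -3*c - 45*S/4)
(16*j(-1, 1))*(W(6, 0)*(-4 + 5)) = (16*1**2)*((-3*0 - 45/4*6)*(-4 + 5)) = (16*1)*((0 - 135/2)*1) = 16*(-135/2*1) = 16*(-135/2) = -1080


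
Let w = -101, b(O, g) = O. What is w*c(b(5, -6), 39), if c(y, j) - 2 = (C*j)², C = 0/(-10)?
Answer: -202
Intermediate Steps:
C = 0 (C = 0*(-⅒) = 0)
c(y, j) = 2 (c(y, j) = 2 + (0*j)² = 2 + 0² = 2 + 0 = 2)
w*c(b(5, -6), 39) = -101*2 = -202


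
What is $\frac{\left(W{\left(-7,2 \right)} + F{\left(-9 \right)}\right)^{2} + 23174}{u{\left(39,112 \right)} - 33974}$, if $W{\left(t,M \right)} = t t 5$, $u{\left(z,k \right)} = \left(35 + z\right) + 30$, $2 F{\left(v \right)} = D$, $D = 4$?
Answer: $- \frac{28061}{11290} \approx -2.4855$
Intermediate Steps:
$F{\left(v \right)} = 2$ ($F{\left(v \right)} = \frac{1}{2} \cdot 4 = 2$)
$u{\left(z,k \right)} = 65 + z$
$W{\left(t,M \right)} = 5 t^{2}$ ($W{\left(t,M \right)} = t^{2} \cdot 5 = 5 t^{2}$)
$\frac{\left(W{\left(-7,2 \right)} + F{\left(-9 \right)}\right)^{2} + 23174}{u{\left(39,112 \right)} - 33974} = \frac{\left(5 \left(-7\right)^{2} + 2\right)^{2} + 23174}{\left(65 + 39\right) - 33974} = \frac{\left(5 \cdot 49 + 2\right)^{2} + 23174}{104 - 33974} = \frac{\left(245 + 2\right)^{2} + 23174}{-33870} = \left(247^{2} + 23174\right) \left(- \frac{1}{33870}\right) = \left(61009 + 23174\right) \left(- \frac{1}{33870}\right) = 84183 \left(- \frac{1}{33870}\right) = - \frac{28061}{11290}$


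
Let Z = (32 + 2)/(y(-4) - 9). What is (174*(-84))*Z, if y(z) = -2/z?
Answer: 58464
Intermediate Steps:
Z = -4 (Z = (32 + 2)/(-2/(-4) - 9) = 34/(-2*(-1/4) - 9) = 34/(1/2 - 9) = 34/(-17/2) = 34*(-2/17) = -4)
(174*(-84))*Z = (174*(-84))*(-4) = -14616*(-4) = 58464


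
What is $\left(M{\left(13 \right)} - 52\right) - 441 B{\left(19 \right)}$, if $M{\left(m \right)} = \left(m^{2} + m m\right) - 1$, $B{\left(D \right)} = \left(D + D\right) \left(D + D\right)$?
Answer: $-636519$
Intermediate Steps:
$B{\left(D \right)} = 4 D^{2}$ ($B{\left(D \right)} = 2 D 2 D = 4 D^{2}$)
$M{\left(m \right)} = -1 + 2 m^{2}$ ($M{\left(m \right)} = \left(m^{2} + m^{2}\right) - 1 = 2 m^{2} - 1 = -1 + 2 m^{2}$)
$\left(M{\left(13 \right)} - 52\right) - 441 B{\left(19 \right)} = \left(\left(-1 + 2 \cdot 13^{2}\right) - 52\right) - 441 \cdot 4 \cdot 19^{2} = \left(\left(-1 + 2 \cdot 169\right) - 52\right) - 441 \cdot 4 \cdot 361 = \left(\left(-1 + 338\right) - 52\right) - 636804 = \left(337 - 52\right) - 636804 = 285 - 636804 = -636519$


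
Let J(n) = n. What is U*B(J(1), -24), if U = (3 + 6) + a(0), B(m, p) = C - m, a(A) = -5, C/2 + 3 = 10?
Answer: 52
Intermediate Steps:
C = 14 (C = -6 + 2*10 = -6 + 20 = 14)
B(m, p) = 14 - m
U = 4 (U = (3 + 6) - 5 = 9 - 5 = 4)
U*B(J(1), -24) = 4*(14 - 1*1) = 4*(14 - 1) = 4*13 = 52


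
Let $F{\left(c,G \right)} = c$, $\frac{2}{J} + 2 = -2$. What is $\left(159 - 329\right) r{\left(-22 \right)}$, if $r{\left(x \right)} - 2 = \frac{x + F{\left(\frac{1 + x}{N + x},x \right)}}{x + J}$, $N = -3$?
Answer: $- \frac{112472}{225} \approx -499.88$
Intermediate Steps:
$J = - \frac{1}{2}$ ($J = \frac{2}{-2 - 2} = \frac{2}{-4} = 2 \left(- \frac{1}{4}\right) = - \frac{1}{2} \approx -0.5$)
$r{\left(x \right)} = 2 + \frac{x + \frac{1 + x}{-3 + x}}{- \frac{1}{2} + x}$ ($r{\left(x \right)} = 2 + \frac{x + \frac{1 + x}{-3 + x}}{x - \frac{1}{2}} = 2 + \frac{x + \frac{1 + x}{-3 + x}}{- \frac{1}{2} + x}$)
$\left(159 - 329\right) r{\left(-22 \right)} = \left(159 - 329\right) \frac{2 \left(4 - -198 + 3 \left(-22\right)^{2}\right)}{3 - -154 + 2 \left(-22\right)^{2}} = - 170 \frac{2 \left(4 + 198 + 3 \cdot 484\right)}{3 + 154 + 2 \cdot 484} = - 170 \frac{2 \left(4 + 198 + 1452\right)}{3 + 154 + 968} = - 170 \cdot 2 \cdot \frac{1}{1125} \cdot 1654 = \left(-170\right) \frac{3308}{1125} = - \frac{112472}{225}$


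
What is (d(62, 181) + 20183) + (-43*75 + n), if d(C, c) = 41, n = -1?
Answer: 16998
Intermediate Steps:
(d(62, 181) + 20183) + (-43*75 + n) = (41 + 20183) + (-43*75 - 1) = 20224 + (-3225 - 1) = 20224 - 3226 = 16998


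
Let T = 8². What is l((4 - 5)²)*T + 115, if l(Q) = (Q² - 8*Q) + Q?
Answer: -269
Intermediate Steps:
T = 64
l(Q) = Q² - 7*Q
l((4 - 5)²)*T + 115 = ((4 - 5)²*(-7 + (4 - 5)²))*64 + 115 = ((-1)²*(-7 + (-1)²))*64 + 115 = (1*(-7 + 1))*64 + 115 = (1*(-6))*64 + 115 = -6*64 + 115 = -384 + 115 = -269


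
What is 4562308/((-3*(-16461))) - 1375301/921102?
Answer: 1378144844711/15162260022 ≈ 90.893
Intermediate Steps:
4562308/((-3*(-16461))) - 1375301/921102 = 4562308/49383 - 1375301*1/921102 = 4562308*(1/49383) - 1375301/921102 = 4562308/49383 - 1375301/921102 = 1378144844711/15162260022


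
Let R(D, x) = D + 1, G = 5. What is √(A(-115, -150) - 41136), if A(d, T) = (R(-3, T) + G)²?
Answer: I*√41127 ≈ 202.8*I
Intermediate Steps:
R(D, x) = 1 + D
A(d, T) = 9 (A(d, T) = ((1 - 3) + 5)² = (-2 + 5)² = 3² = 9)
√(A(-115, -150) - 41136) = √(9 - 41136) = √(-41127) = I*√41127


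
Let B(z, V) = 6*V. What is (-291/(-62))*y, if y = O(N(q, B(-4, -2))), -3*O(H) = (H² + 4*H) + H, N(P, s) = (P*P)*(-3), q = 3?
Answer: -28809/31 ≈ -929.32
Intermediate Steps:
N(P, s) = -3*P² (N(P, s) = P²*(-3) = -3*P²)
O(H) = -5*H/3 - H²/3 (O(H) = -((H² + 4*H) + H)/3 = -(H² + 5*H)/3 = -5*H/3 - H²/3)
y = -198 (y = -(-3*3²)*(5 - 3*3²)/3 = -(-3*9)*(5 - 3*9)/3 = -⅓*(-27)*(5 - 27) = -⅓*(-27)*(-22) = -198)
(-291/(-62))*y = -291/(-62)*(-198) = -291*(-1/62)*(-198) = (291/62)*(-198) = -28809/31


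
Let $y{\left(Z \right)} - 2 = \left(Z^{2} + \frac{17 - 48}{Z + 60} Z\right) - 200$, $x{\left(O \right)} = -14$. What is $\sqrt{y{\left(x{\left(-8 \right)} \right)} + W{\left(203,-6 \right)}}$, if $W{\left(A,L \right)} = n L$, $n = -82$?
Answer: $\frac{\sqrt{264201}}{23} \approx 22.348$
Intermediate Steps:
$W{\left(A,L \right)} = - 82 L$
$y{\left(Z \right)} = -198 + Z^{2} - \frac{31 Z}{60 + Z}$ ($y{\left(Z \right)} = 2 - \left(200 - Z^{2} - \frac{17 - 48}{Z + 60} Z\right) = 2 - \left(200 - Z^{2} - - \frac{31}{60 + Z} Z\right) = 2 - \left(200 - Z^{2} + \frac{31 Z}{60 + Z}\right) = -198 + Z^{2} - \frac{31 Z}{60 + Z}$)
$\sqrt{y{\left(x{\left(-8 \right)} \right)} + W{\left(203,-6 \right)}} = \sqrt{\frac{-11880 + \left(-14\right)^{3} - -3206 + 60 \left(-14\right)^{2}}{60 - 14} - -492} = \sqrt{\frac{-11880 - 2744 + 3206 + 60 \cdot 196}{46} + 492} = \sqrt{\frac{-11880 - 2744 + 3206 + 11760}{46} + 492} = \sqrt{\frac{1}{46} \cdot 342 + 492} = \sqrt{\frac{171}{23} + 492} = \sqrt{\frac{11487}{23}} = \frac{\sqrt{264201}}{23}$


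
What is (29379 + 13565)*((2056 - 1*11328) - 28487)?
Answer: -1621522496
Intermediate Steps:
(29379 + 13565)*((2056 - 1*11328) - 28487) = 42944*((2056 - 11328) - 28487) = 42944*(-9272 - 28487) = 42944*(-37759) = -1621522496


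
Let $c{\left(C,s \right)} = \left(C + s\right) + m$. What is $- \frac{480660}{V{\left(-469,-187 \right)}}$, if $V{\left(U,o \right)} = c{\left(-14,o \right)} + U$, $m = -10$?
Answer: $\frac{24033}{34} \approx 706.85$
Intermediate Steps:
$c{\left(C,s \right)} = -10 + C + s$ ($c{\left(C,s \right)} = \left(C + s\right) - 10 = -10 + C + s$)
$V{\left(U,o \right)} = -24 + U + o$ ($V{\left(U,o \right)} = \left(-10 - 14 + o\right) + U = \left(-24 + o\right) + U = -24 + U + o$)
$- \frac{480660}{V{\left(-469,-187 \right)}} = - \frac{480660}{-24 - 469 - 187} = - \frac{480660}{-680} = \left(-480660\right) \left(- \frac{1}{680}\right) = \frac{24033}{34}$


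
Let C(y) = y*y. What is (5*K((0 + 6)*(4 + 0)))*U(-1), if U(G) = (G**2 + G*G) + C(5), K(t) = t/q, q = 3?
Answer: 1080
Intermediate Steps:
C(y) = y**2
K(t) = t/3
U(G) = 25 + 2*G**2 (U(G) = (G**2 + G*G) + 5**2 = (G**2 + G**2) + 25 = 2*G**2 + 25 = 25 + 2*G**2)
(5*K((0 + 6)*(4 + 0)))*U(-1) = (5*(((0 + 6)*(4 + 0))/3))*(25 + 2*(-1)**2) = (5*((6*4)/3))*(25 + 2*1) = (5*((1/3)*24))*(25 + 2) = (5*8)*27 = 40*27 = 1080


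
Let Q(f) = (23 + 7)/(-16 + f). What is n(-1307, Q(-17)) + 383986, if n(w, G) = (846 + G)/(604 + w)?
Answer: 2969354442/7733 ≈ 3.8399e+5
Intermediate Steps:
Q(f) = 30/(-16 + f)
n(w, G) = (846 + G)/(604 + w)
n(-1307, Q(-17)) + 383986 = (846 + 30/(-16 - 17))/(604 - 1307) + 383986 = (846 + 30/(-33))/(-703) + 383986 = -(846 + 30*(-1/33))/703 + 383986 = -(846 - 10/11)/703 + 383986 = -1/703*9296/11 + 383986 = -9296/7733 + 383986 = 2969354442/7733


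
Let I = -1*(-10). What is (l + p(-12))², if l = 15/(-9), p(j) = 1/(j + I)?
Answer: 169/36 ≈ 4.6944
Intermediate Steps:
I = 10
p(j) = 1/(10 + j) (p(j) = 1/(j + 10) = 1/(10 + j))
l = -5/3 (l = 15*(-⅑) = -5/3 ≈ -1.6667)
(l + p(-12))² = (-5/3 + 1/(10 - 12))² = (-5/3 + 1/(-2))² = (-5/3 - ½)² = (-13/6)² = 169/36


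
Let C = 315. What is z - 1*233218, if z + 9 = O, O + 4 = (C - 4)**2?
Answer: -136510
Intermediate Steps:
O = 96717 (O = -4 + (315 - 4)**2 = -4 + 311**2 = -4 + 96721 = 96717)
z = 96708 (z = -9 + 96717 = 96708)
z - 1*233218 = 96708 - 1*233218 = 96708 - 233218 = -136510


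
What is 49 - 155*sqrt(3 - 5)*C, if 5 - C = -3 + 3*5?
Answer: 49 + 1085*I*sqrt(2) ≈ 49.0 + 1534.4*I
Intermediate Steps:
C = -7 (C = 5 - (-3 + 3*5) = 5 - (-3 + 15) = 5 - 1*12 = 5 - 12 = -7)
49 - 155*sqrt(3 - 5)*C = 49 - 155*sqrt(3 - 5)*(-7) = 49 - 155*sqrt(-2)*(-7) = 49 - 155*I*sqrt(2)*(-7) = 49 - (-1085)*I*sqrt(2) = 49 + 1085*I*sqrt(2)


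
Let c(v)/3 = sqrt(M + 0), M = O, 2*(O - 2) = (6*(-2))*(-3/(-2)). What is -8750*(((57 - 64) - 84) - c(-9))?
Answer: 796250 + 26250*I*sqrt(7) ≈ 7.9625e+5 + 69451.0*I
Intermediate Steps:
O = -7 (O = 2 + ((6*(-2))*(-3/(-2)))/2 = 2 + (-(-36)*(-1)/2)/2 = 2 + (-12*3/2)/2 = 2 + (1/2)*(-18) = 2 - 9 = -7)
M = -7
c(v) = 3*I*sqrt(7) (c(v) = 3*sqrt(-7 + 0) = 3*sqrt(-7) = 3*(I*sqrt(7)) = 3*I*sqrt(7))
-8750*(((57 - 64) - 84) - c(-9)) = -8750*(((57 - 64) - 84) - 3*I*sqrt(7)) = -8750*((-7 - 84) - 3*I*sqrt(7)) = -8750*(-91 - 3*I*sqrt(7)) = 796250 + 26250*I*sqrt(7)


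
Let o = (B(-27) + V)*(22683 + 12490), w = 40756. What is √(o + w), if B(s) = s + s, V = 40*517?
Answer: √725519054 ≈ 26935.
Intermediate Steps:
V = 20680
B(s) = 2*s
o = 725478298 (o = (2*(-27) + 20680)*(22683 + 12490) = (-54 + 20680)*35173 = 20626*35173 = 725478298)
√(o + w) = √(725478298 + 40756) = √725519054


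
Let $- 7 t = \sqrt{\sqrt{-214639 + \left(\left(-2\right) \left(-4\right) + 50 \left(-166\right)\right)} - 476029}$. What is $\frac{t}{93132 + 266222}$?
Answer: $- \frac{\sqrt{-476029 + i \sqrt{222931}}}{2515478} \approx -1.3602 \cdot 10^{-7} - 0.00027428 i$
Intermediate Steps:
$t = - \frac{\sqrt{-476029 + i \sqrt{222931}}}{7}$ ($t = - \frac{\sqrt{\sqrt{-214639 + \left(\left(-2\right) \left(-4\right) + 50 \left(-166\right)\right)} - 476029}}{7} = - \frac{\sqrt{\sqrt{-214639 + \left(8 - 8300\right)} - 476029}}{7} = - \frac{\sqrt{\sqrt{-214639 - 8292} - 476029}}{7} = - \frac{\sqrt{\sqrt{-222931} - 476029}}{7} = - \frac{\sqrt{i \sqrt{222931} - 476029}}{7} = - \frac{\sqrt{-476029 + i \sqrt{222931}}}{7} \approx -0.048881 - 98.564 i$)
$\frac{t}{93132 + 266222} = \frac{\left(- \frac{1}{7}\right) \sqrt{-476029 + i \sqrt{222931}}}{93132 + 266222} = \frac{\left(- \frac{1}{7}\right) \sqrt{-476029 + i \sqrt{222931}}}{359354} = - \frac{\sqrt{-476029 + i \sqrt{222931}}}{7} \cdot \frac{1}{359354} = - \frac{\sqrt{-476029 + i \sqrt{222931}}}{2515478}$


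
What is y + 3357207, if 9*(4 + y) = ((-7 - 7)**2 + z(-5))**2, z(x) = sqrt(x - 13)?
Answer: 30253225/9 + 392*I*sqrt(2)/3 ≈ 3.3615e+6 + 184.79*I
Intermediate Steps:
z(x) = sqrt(-13 + x)
y = -4 + (196 + 3*I*sqrt(2))**2/9 (y = -4 + ((-7 - 7)**2 + sqrt(-13 - 5))**2/9 = -4 + ((-14)**2 + sqrt(-18))**2/9 = -4 + (196 + 3*I*sqrt(2))**2/9 ≈ 4262.4 + 184.79*I)
y + 3357207 = (38362/9 + 392*I*sqrt(2)/3) + 3357207 = 30253225/9 + 392*I*sqrt(2)/3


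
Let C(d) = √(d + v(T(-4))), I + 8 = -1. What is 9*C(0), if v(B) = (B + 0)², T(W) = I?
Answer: 81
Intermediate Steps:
I = -9 (I = -8 - 1 = -9)
T(W) = -9
v(B) = B²
C(d) = √(81 + d) (C(d) = √(d + (-9)²) = √(d + 81) = √(81 + d))
9*C(0) = 9*√(81 + 0) = 9*√81 = 9*9 = 81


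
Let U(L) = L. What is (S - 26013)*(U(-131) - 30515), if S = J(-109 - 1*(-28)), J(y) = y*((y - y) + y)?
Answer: 596125992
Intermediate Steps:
J(y) = y² (J(y) = y*(0 + y) = y*y = y²)
S = 6561 (S = (-109 - 1*(-28))² = (-109 + 28)² = (-81)² = 6561)
(S - 26013)*(U(-131) - 30515) = (6561 - 26013)*(-131 - 30515) = -19452*(-30646) = 596125992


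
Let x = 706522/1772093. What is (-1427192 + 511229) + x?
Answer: -1623170914037/1772093 ≈ -9.1596e+5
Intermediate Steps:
x = 706522/1772093 (x = 706522*(1/1772093) = 706522/1772093 ≈ 0.39869)
(-1427192 + 511229) + x = (-1427192 + 511229) + 706522/1772093 = -915963 + 706522/1772093 = -1623170914037/1772093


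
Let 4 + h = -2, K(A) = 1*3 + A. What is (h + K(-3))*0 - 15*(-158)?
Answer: 2370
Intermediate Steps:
K(A) = 3 + A
h = -6 (h = -4 - 2 = -6)
(h + K(-3))*0 - 15*(-158) = (-6 + (3 - 3))*0 - 15*(-158) = (-6 + 0)*0 + 2370 = -6*0 + 2370 = 0 + 2370 = 2370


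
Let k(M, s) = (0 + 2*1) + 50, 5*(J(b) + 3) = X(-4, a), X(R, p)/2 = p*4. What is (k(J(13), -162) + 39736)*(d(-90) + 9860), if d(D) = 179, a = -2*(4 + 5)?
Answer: 399431732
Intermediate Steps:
a = -18 (a = -2*9 = -18)
X(R, p) = 8*p (X(R, p) = 2*(p*4) = 2*(4*p) = 8*p)
J(b) = -159/5 (J(b) = -3 + (8*(-18))/5 = -3 + (⅕)*(-144) = -3 - 144/5 = -159/5)
k(M, s) = 52 (k(M, s) = (0 + 2) + 50 = 2 + 50 = 52)
(k(J(13), -162) + 39736)*(d(-90) + 9860) = (52 + 39736)*(179 + 9860) = 39788*10039 = 399431732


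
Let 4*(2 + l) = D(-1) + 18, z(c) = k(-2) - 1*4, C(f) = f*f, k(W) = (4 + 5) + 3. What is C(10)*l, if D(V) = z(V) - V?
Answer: 475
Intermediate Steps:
k(W) = 12 (k(W) = 9 + 3 = 12)
C(f) = f**2
z(c) = 8 (z(c) = 12 - 1*4 = 12 - 4 = 8)
D(V) = 8 - V
l = 19/4 (l = -2 + ((8 - 1*(-1)) + 18)/4 = -2 + ((8 + 1) + 18)/4 = -2 + (9 + 18)/4 = -2 + (1/4)*27 = -2 + 27/4 = 19/4 ≈ 4.7500)
C(10)*l = 10**2*(19/4) = 100*(19/4) = 475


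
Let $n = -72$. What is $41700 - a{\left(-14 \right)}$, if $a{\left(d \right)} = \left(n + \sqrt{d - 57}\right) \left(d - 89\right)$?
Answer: $34284 + 103 i \sqrt{71} \approx 34284.0 + 867.89 i$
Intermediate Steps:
$a{\left(d \right)} = \left(-89 + d\right) \left(-72 + \sqrt{-57 + d}\right)$ ($a{\left(d \right)} = \left(-72 + \sqrt{d - 57}\right) \left(d - 89\right) = \left(-72 + \sqrt{-57 + d}\right) \left(-89 + d\right) = \left(-89 + d\right) \left(-72 + \sqrt{-57 + d}\right)$)
$41700 - a{\left(-14 \right)} = 41700 - \left(6408 - 89 \sqrt{-57 - 14} - -1008 - 14 \sqrt{-57 - 14}\right) = 41700 - \left(6408 - 89 \sqrt{-71} + 1008 - 14 \sqrt{-71}\right) = 41700 - \left(6408 - 89 i \sqrt{71} + 1008 - 14 i \sqrt{71}\right) = 41700 - \left(7416 - 103 i \sqrt{71}\right) = 34284 + 103 i \sqrt{71}$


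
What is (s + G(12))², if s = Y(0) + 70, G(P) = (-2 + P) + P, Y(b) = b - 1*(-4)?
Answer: 9216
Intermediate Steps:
Y(b) = 4 + b (Y(b) = b + 4 = 4 + b)
G(P) = -2 + 2*P
s = 74 (s = (4 + 0) + 70 = 4 + 70 = 74)
(s + G(12))² = (74 + (-2 + 2*12))² = (74 + (-2 + 24))² = (74 + 22)² = 96² = 9216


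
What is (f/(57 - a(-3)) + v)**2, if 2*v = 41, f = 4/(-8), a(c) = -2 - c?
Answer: 5267025/12544 ≈ 419.88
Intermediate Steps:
f = -1/2 (f = 4*(-1/8) = -1/2 ≈ -0.50000)
v = 41/2 (v = (1/2)*41 = 41/2 ≈ 20.500)
(f/(57 - a(-3)) + v)**2 = (-1/(2*(57 - (-2 - 1*(-3)))) + 41/2)**2 = (-1/(2*(57 - (-2 + 3))) + 41/2)**2 = (-1/(2*(57 - 1*1)) + 41/2)**2 = (-1/(2*(57 - 1)) + 41/2)**2 = (-1/2/56 + 41/2)**2 = (-1/2*1/56 + 41/2)**2 = (-1/112 + 41/2)**2 = (2295/112)**2 = 5267025/12544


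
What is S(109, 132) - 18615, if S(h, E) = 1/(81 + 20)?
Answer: -1880114/101 ≈ -18615.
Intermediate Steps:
S(h, E) = 1/101
S(109, 132) - 18615 = 1/101 - 18615 = -1880114/101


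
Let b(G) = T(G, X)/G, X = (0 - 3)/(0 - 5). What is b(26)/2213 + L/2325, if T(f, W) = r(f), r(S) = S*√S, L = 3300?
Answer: 44/31 + √26/2213 ≈ 1.4217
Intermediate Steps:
X = ⅗ (X = -3/(-5) = -3*(-⅕) = ⅗ ≈ 0.60000)
r(S) = S^(3/2)
T(f, W) = f^(3/2)
b(G) = √G (b(G) = G^(3/2)/G = √G)
b(26)/2213 + L/2325 = √26/2213 + 3300/2325 = √26*(1/2213) + 3300*(1/2325) = √26/2213 + 44/31 = 44/31 + √26/2213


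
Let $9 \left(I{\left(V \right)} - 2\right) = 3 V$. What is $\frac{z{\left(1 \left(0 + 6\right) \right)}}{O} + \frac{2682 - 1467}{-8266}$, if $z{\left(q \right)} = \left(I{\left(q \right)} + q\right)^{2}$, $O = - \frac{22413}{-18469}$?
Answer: $\frac{15239243605}{185265858} \approx 82.256$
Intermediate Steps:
$I{\left(V \right)} = 2 + \frac{V}{3}$ ($I{\left(V \right)} = 2 + \frac{3 V}{9} = 2 + \frac{V}{3}$)
$O = \frac{22413}{18469}$ ($O = \left(-22413\right) \left(- \frac{1}{18469}\right) = \frac{22413}{18469} \approx 1.2135$)
$z{\left(q \right)} = \left(2 + \frac{4 q}{3}\right)^{2}$ ($z{\left(q \right)} = \left(\left(2 + \frac{q}{3}\right) + q\right)^{2} = \left(2 + \frac{4 q}{3}\right)^{2}$)
$\frac{z{\left(1 \left(0 + 6\right) \right)}}{O} + \frac{2682 - 1467}{-8266} = \frac{\frac{4}{9} \left(3 + 2 \cdot 1 \left(0 + 6\right)\right)^{2}}{\frac{22413}{18469}} + \frac{2682 - 1467}{-8266} = \frac{4 \left(3 + 2 \cdot 1 \cdot 6\right)^{2}}{9} \cdot \frac{18469}{22413} + \left(2682 - 1467\right) \left(- \frac{1}{8266}\right) = \frac{4 \left(3 + 2 \cdot 6\right)^{2}}{9} \cdot \frac{18469}{22413} + 1215 \left(- \frac{1}{8266}\right) = \frac{4 \left(3 + 12\right)^{2}}{9} \cdot \frac{18469}{22413} - \frac{1215}{8266} = \frac{4 \cdot 15^{2}}{9} \cdot \frac{18469}{22413} - \frac{1215}{8266} = \frac{4}{9} \cdot 225 \cdot \frac{18469}{22413} - \frac{1215}{8266} = 100 \cdot \frac{18469}{22413} - \frac{1215}{8266} = \frac{1846900}{22413} - \frac{1215}{8266} = \frac{15239243605}{185265858}$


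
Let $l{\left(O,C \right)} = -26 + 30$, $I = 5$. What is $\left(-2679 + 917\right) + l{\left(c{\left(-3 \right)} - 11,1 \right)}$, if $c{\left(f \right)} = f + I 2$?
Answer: $-1758$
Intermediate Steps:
$c{\left(f \right)} = 10 + f$ ($c{\left(f \right)} = f + 5 \cdot 2 = f + 10 = 10 + f$)
$l{\left(O,C \right)} = 4$
$\left(-2679 + 917\right) + l{\left(c{\left(-3 \right)} - 11,1 \right)} = \left(-2679 + 917\right) + 4 = -1762 + 4 = -1758$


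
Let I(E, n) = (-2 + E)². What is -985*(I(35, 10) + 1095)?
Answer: -2151240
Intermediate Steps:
-985*(I(35, 10) + 1095) = -985*((-2 + 35)² + 1095) = -985*(33² + 1095) = -985*(1089 + 1095) = -985*2184 = -2151240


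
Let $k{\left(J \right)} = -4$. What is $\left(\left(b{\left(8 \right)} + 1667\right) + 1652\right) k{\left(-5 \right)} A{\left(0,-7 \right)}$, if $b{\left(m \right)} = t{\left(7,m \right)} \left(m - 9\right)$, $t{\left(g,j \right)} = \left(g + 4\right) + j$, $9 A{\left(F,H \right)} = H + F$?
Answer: $\frac{30800}{3} \approx 10267.0$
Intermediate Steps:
$A{\left(F,H \right)} = \frac{F}{9} + \frac{H}{9}$ ($A{\left(F,H \right)} = \frac{H + F}{9} = \frac{F + H}{9} = \frac{F}{9} + \frac{H}{9}$)
$t{\left(g,j \right)} = 4 + g + j$ ($t{\left(g,j \right)} = \left(4 + g\right) + j = 4 + g + j$)
$b{\left(m \right)} = \left(-9 + m\right) \left(11 + m\right)$ ($b{\left(m \right)} = \left(4 + 7 + m\right) \left(m - 9\right) = \left(11 + m\right) \left(-9 + m\right) = \left(-9 + m\right) \left(11 + m\right)$)
$\left(\left(b{\left(8 \right)} + 1667\right) + 1652\right) k{\left(-5 \right)} A{\left(0,-7 \right)} = \left(\left(\left(-9 + 8\right) \left(11 + 8\right) + 1667\right) + 1652\right) \left(- 4 \left(\frac{1}{9} \cdot 0 + \frac{1}{9} \left(-7\right)\right)\right) = \left(\left(\left(-1\right) 19 + 1667\right) + 1652\right) \left(- 4 \left(0 - \frac{7}{9}\right)\right) = \left(\left(-19 + 1667\right) + 1652\right) \left(\left(-4\right) \left(- \frac{7}{9}\right)\right) = \left(1648 + 1652\right) \frac{28}{9} = 3300 \cdot \frac{28}{9} = \frac{30800}{3}$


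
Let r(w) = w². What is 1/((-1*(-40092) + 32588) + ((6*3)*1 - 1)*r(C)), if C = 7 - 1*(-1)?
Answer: 1/73768 ≈ 1.3556e-5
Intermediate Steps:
C = 8 (C = 7 + 1 = 8)
1/((-1*(-40092) + 32588) + ((6*3)*1 - 1)*r(C)) = 1/((-1*(-40092) + 32588) + ((6*3)*1 - 1)*8²) = 1/((40092 + 32588) + (18*1 - 1)*64) = 1/(72680 + (18 - 1)*64) = 1/(72680 + 17*64) = 1/(72680 + 1088) = 1/73768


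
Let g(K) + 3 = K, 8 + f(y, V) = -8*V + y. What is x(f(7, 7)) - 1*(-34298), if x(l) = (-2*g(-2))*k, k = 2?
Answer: 34318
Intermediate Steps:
f(y, V) = -8 + y - 8*V (f(y, V) = -8 + (-8*V + y) = -8 + (y - 8*V) = -8 + y - 8*V)
g(K) = -3 + K
x(l) = 20 (x(l) = -2*(-3 - 2)*2 = -2*(-5)*2 = 10*2 = 20)
x(f(7, 7)) - 1*(-34298) = 20 - 1*(-34298) = 20 + 34298 = 34318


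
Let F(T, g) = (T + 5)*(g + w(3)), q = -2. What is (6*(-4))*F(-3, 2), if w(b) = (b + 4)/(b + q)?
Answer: -432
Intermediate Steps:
w(b) = (4 + b)/(-2 + b) (w(b) = (b + 4)/(b - 2) = (4 + b)/(-2 + b))
F(T, g) = (5 + T)*(7 + g) (F(T, g) = (T + 5)*(g + (4 + 3)/(-2 + 3)) = (5 + T)*(g + 7/1) = (5 + T)*(g + 1*7) = (5 + T)*(g + 7) = (5 + T)*(7 + g))
(6*(-4))*F(-3, 2) = (6*(-4))*(35 + 5*2 + 7*(-3) - 3*2) = -24*(35 + 10 - 21 - 6) = -24*18 = -432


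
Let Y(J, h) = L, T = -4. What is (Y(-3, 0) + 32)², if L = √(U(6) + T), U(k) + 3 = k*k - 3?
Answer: (32 + √26)² ≈ 1376.3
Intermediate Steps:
U(k) = -6 + k² (U(k) = -3 + (k*k - 3) = -3 + (k² - 3) = -3 + (-3 + k²) = -6 + k²)
L = √26 (L = √((-6 + 6²) - 4) = √((-6 + 36) - 4) = √(30 - 4) = √26 ≈ 5.0990)
Y(J, h) = √26
(Y(-3, 0) + 32)² = (√26 + 32)² = (32 + √26)²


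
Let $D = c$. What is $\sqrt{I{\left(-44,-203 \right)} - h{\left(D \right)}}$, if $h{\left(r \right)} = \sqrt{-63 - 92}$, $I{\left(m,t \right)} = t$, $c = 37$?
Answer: $\sqrt{-203 - i \sqrt{155}} \approx 0.4367 - 14.255 i$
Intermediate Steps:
$D = 37$
$h{\left(r \right)} = i \sqrt{155}$ ($h{\left(r \right)} = \sqrt{-155} = i \sqrt{155}$)
$\sqrt{I{\left(-44,-203 \right)} - h{\left(D \right)}} = \sqrt{-203 - i \sqrt{155}}$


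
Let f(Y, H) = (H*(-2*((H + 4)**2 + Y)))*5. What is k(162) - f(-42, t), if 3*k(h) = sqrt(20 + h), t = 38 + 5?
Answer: 931810 + sqrt(182)/3 ≈ 9.3181e+5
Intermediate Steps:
t = 43
k(h) = sqrt(20 + h)/3
f(Y, H) = 5*H*(-2*Y - 2*(4 + H)**2) (f(Y, H) = (H*(-2*((4 + H)**2 + Y)))*5 = (H*(-2*(Y + (4 + H)**2)))*5 = (H*(-2*Y - 2*(4 + H)**2))*5 = 5*H*(-2*Y - 2*(4 + H)**2))
k(162) - f(-42, t) = sqrt(20 + 162)/3 - (-10)*43*(-42 + (4 + 43)**2) = sqrt(182)/3 - (-10)*43*(-42 + 47**2) = sqrt(182)/3 - (-10)*43*(-42 + 2209) = sqrt(182)/3 - (-10)*43*2167 = sqrt(182)/3 - 1*(-931810) = sqrt(182)/3 + 931810 = 931810 + sqrt(182)/3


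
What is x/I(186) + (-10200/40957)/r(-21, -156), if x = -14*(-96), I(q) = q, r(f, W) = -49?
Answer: 449860232/62213683 ≈ 7.2309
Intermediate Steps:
x = 1344
x/I(186) + (-10200/40957)/r(-21, -156) = 1344/186 - 10200/40957/(-49) = 1344*(1/186) - 10200*1/40957*(-1/49) = 224/31 - 10200/40957*(-1/49) = 224/31 + 10200/2006893 = 449860232/62213683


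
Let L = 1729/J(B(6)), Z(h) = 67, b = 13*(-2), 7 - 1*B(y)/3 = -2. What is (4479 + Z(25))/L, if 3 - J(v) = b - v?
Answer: 36368/247 ≈ 147.24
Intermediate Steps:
B(y) = 27 (B(y) = 21 - 3*(-2) = 21 + 6 = 27)
b = -26
J(v) = 29 + v (J(v) = 3 - (-26 - v) = 3 + (26 + v) = 29 + v)
L = 247/8 (L = 1729/(29 + 27) = 1729/56 = 1729*(1/56) = 247/8 ≈ 30.875)
(4479 + Z(25))/L = (4479 + 67)/(247/8) = 4546*(8/247) = 36368/247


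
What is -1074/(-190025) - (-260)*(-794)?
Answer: -39228759926/190025 ≈ -2.0644e+5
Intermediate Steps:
-1074/(-190025) - (-260)*(-794) = -1074*(-1/190025) - 1*206440 = 1074/190025 - 206440 = -39228759926/190025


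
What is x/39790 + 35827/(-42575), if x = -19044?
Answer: -9723281/7365475 ≈ -1.3201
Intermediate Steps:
x/39790 + 35827/(-42575) = -19044/39790 + 35827/(-42575) = -19044*1/39790 + 35827*(-1/42575) = -414/865 - 35827/42575 = -9723281/7365475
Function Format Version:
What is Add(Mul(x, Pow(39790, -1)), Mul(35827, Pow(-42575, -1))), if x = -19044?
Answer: Rational(-9723281, 7365475) ≈ -1.3201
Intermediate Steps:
Add(Mul(x, Pow(39790, -1)), Mul(35827, Pow(-42575, -1))) = Add(Mul(-19044, Pow(39790, -1)), Mul(35827, Pow(-42575, -1))) = Add(Mul(-19044, Rational(1, 39790)), Mul(35827, Rational(-1, 42575))) = Add(Rational(-414, 865), Rational(-35827, 42575)) = Rational(-9723281, 7365475)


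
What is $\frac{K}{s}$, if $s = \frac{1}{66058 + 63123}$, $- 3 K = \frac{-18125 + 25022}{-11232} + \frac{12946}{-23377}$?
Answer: $\frac{1015696016539}{20197728} \approx 50288.0$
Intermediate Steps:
$K = \frac{102213547}{262570464}$ ($K = - \frac{\frac{-18125 + 25022}{-11232} + \frac{12946}{-23377}}{3} = - \frac{6897 \left(- \frac{1}{11232}\right) + 12946 \left(- \frac{1}{23377}\right)}{3} = - \frac{- \frac{2299}{3744} - \frac{12946}{23377}}{3} = \left(- \frac{1}{3}\right) \left(- \frac{102213547}{87523488}\right) = \frac{102213547}{262570464} \approx 0.38928$)
$s = \frac{1}{129181} \approx 7.7411 \cdot 10^{-6}$
$\frac{K}{s} = \frac{102213547 \frac{1}{\frac{1}{129181}}}{262570464} = \frac{102213547}{262570464} \cdot 129181 = \frac{1015696016539}{20197728}$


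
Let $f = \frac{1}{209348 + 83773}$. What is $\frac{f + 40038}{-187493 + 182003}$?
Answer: $- \frac{11735978599}{1609234290} \approx -7.2929$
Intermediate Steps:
$f = \frac{1}{293121} \approx 3.4116 \cdot 10^{-6}$
$\frac{f + 40038}{-187493 + 182003} = \frac{\frac{1}{293121} + 40038}{-187493 + 182003} = \frac{11735978599}{293121 \left(-5490\right)} = \frac{11735978599}{293121} \left(- \frac{1}{5490}\right) = - \frac{11735978599}{1609234290}$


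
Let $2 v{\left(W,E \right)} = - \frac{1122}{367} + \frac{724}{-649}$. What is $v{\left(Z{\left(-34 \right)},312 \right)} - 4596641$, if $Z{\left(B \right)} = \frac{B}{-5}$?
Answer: $- \frac{1094842240246}{238183} \approx -4.5966 \cdot 10^{6}$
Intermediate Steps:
$Z{\left(B \right)} = - \frac{B}{5}$ ($Z{\left(B \right)} = B \left(- \frac{1}{5}\right) = - \frac{B}{5}$)
$v{\left(W,E \right)} = - \frac{496943}{238183}$ ($v{\left(W,E \right)} = \frac{- \frac{1122}{367} + \frac{724}{-649}}{2} = \frac{\left(-1122\right) \frac{1}{367} + 724 \left(- \frac{1}{649}\right)}{2} = \frac{- \frac{1122}{367} - \frac{724}{649}}{2} = \frac{1}{2} \left(- \frac{993886}{238183}\right) = - \frac{496943}{238183}$)
$v{\left(Z{\left(-34 \right)},312 \right)} - 4596641 = - \frac{496943}{238183} - 4596641 = - \frac{1094842240246}{238183}$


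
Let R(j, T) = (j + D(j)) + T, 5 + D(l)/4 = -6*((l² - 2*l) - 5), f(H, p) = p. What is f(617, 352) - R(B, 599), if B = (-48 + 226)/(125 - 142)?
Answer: 808407/289 ≈ 2797.3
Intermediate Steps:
B = -178/17 (B = 178/(-17) = 178*(-1/17) = -178/17 ≈ -10.471)
D(l) = 100 - 24*l² + 48*l (D(l) = -20 + 4*(-6*((l² - 2*l) - 5)) = -20 + 4*(-6*(-5 + l² - 2*l)) = -20 + 4*(30 - 6*l² + 12*l) = -20 + (120 - 24*l² + 48*l) = 100 - 24*l² + 48*l)
R(j, T) = 100 + T - 24*j² + 49*j (R(j, T) = (j + (100 - 24*j² + 48*j)) + T = (100 - 24*j² + 49*j) + T = 100 + T - 24*j² + 49*j)
f(617, 352) - R(B, 599) = 352 - (100 + 599 - 24*(-178/17)² + 49*(-178/17)) = 352 - (100 + 599 - 24*31684/289 - 8722/17) = 352 - (100 + 599 - 760416/289 - 8722/17) = 352 - 1*(-706679/289) = 352 + 706679/289 = 808407/289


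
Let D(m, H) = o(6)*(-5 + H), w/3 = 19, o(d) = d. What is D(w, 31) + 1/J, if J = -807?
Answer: 125891/807 ≈ 156.00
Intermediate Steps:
w = 57 (w = 3*19 = 57)
D(m, H) = -30 + 6*H (D(m, H) = 6*(-5 + H) = -30 + 6*H)
D(w, 31) + 1/J = (-30 + 6*31) + 1/(-807) = (-30 + 186) - 1/807 = 156 - 1/807 = 125891/807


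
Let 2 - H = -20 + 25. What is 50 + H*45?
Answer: -85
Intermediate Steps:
H = -3 (H = 2 - (-20 + 25) = 2 - 1*5 = 2 - 5 = -3)
50 + H*45 = 50 - 3*45 = 50 - 135 = -85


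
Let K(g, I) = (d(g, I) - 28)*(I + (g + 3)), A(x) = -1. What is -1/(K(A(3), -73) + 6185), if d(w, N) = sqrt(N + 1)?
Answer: -8173/67160881 - 426*I*sqrt(2)/67160881 ≈ -0.00012169 - 8.9703e-6*I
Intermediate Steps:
d(w, N) = sqrt(1 + N)
K(g, I) = (-28 + sqrt(1 + I))*(3 + I + g) (K(g, I) = (sqrt(1 + I) - 28)*(I + (g + 3)) = (-28 + sqrt(1 + I))*(I + (3 + g)) = (-28 + sqrt(1 + I))*(3 + I + g))
-1/(K(A(3), -73) + 6185) = -1/((-84 - 28*(-73) - 28*(-1) + 3*sqrt(1 - 73) - 73*sqrt(1 - 73) - sqrt(1 - 73)) + 6185) = -1/((-84 + 2044 + 28 + 3*sqrt(-72) - 438*I*sqrt(2) - sqrt(-72)) + 6185) = -1/((-84 + 2044 + 28 + 3*(6*I*sqrt(2)) - 438*I*sqrt(2) - 6*I*sqrt(2)) + 6185) = -1/((-84 + 2044 + 28 + 18*I*sqrt(2) - 438*I*sqrt(2) - 6*I*sqrt(2)) + 6185) = -1/((1988 - 426*I*sqrt(2)) + 6185) = -1/(8173 - 426*I*sqrt(2))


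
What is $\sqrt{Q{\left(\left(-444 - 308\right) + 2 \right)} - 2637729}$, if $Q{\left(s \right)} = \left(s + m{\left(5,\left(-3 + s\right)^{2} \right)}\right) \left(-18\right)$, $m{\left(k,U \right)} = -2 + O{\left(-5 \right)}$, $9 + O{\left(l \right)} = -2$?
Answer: $9 i \sqrt{32395} \approx 1619.9 i$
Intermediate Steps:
$O{\left(l \right)} = -11$ ($O{\left(l \right)} = -9 - 2 = -11$)
$m{\left(k,U \right)} = -13$ ($m{\left(k,U \right)} = -2 - 11 = -13$)
$Q{\left(s \right)} = 234 - 18 s$ ($Q{\left(s \right)} = \left(s - 13\right) \left(-18\right) = \left(-13 + s\right) \left(-18\right) = 234 - 18 s$)
$\sqrt{Q{\left(\left(-444 - 308\right) + 2 \right)} - 2637729} = \sqrt{\left(234 - 18 \left(\left(-444 - 308\right) + 2\right)\right) - 2637729} = \sqrt{\left(234 - 18 \left(-752 + 2\right)\right) - 2637729} = \sqrt{\left(234 - -13500\right) - 2637729} = \sqrt{\left(234 + 13500\right) - 2637729} = \sqrt{13734 - 2637729} = \sqrt{-2623995} = 9 i \sqrt{32395}$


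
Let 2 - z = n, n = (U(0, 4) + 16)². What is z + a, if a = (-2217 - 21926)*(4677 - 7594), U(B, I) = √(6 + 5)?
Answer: 70424866 - 32*√11 ≈ 7.0425e+7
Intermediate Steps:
U(B, I) = √11
n = (16 + √11)² (n = (√11 + 16)² = (16 + √11)² ≈ 373.13)
z = 2 - (16 + √11)² ≈ -371.13
a = 70425131 (a = -24143*(-2917) = 70425131)
z + a = (2 - (16 + √11)²) + 70425131 = 70425133 - (16 + √11)²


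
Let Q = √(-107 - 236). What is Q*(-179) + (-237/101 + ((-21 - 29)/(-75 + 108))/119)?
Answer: -935749/396627 - 1253*I*√7 ≈ -2.3593 - 3315.1*I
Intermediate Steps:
Q = 7*I*√7 (Q = √(-343) = 7*I*√7 ≈ 18.52*I)
Q*(-179) + (-237/101 + ((-21 - 29)/(-75 + 108))/119) = (7*I*√7)*(-179) + (-237/101 + ((-21 - 29)/(-75 + 108))/119) = -1253*I*√7 + (-237*1/101 - 50/33*(1/119)) = -1253*I*√7 + (-237/101 - 50*1/33*(1/119)) = -1253*I*√7 + (-237/101 - 50/33*1/119) = -1253*I*√7 + (-237/101 - 50/3927) = -1253*I*√7 - 935749/396627 = -935749/396627 - 1253*I*√7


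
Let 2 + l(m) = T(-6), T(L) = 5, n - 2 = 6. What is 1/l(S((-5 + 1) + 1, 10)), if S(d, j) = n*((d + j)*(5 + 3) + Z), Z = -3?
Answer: 1/3 ≈ 0.33333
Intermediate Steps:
n = 8 (n = 2 + 6 = 8)
S(d, j) = -24 + 64*d + 64*j (S(d, j) = 8*((d + j)*(5 + 3) - 3) = 8*((d + j)*8 - 3) = 8*((8*d + 8*j) - 3) = 8*(-3 + 8*d + 8*j) = -24 + 64*d + 64*j)
l(m) = 3 (l(m) = -2 + 5 = 3)
1/l(S((-5 + 1) + 1, 10)) = 1/3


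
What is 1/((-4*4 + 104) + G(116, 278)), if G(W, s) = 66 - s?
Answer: -1/124 ≈ -0.0080645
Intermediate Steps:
1/((-4*4 + 104) + G(116, 278)) = 1/((-4*4 + 104) + (66 - 1*278)) = 1/((-16 + 104) + (66 - 278)) = 1/(88 - 212) = 1/(-124) = -1/124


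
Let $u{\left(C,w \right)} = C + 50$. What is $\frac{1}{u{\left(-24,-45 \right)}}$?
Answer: $\frac{1}{26} \approx 0.038462$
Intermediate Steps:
$u{\left(C,w \right)} = 50 + C$
$\frac{1}{u{\left(-24,-45 \right)}} = \frac{1}{50 - 24} = \frac{1}{26}$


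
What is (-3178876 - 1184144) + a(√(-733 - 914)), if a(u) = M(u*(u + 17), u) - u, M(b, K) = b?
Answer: -4364667 + 48*I*√183 ≈ -4.3647e+6 + 649.33*I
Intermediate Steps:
a(u) = -u + u*(17 + u) (a(u) = u*(u + 17) - u = u*(17 + u) - u = -u + u*(17 + u))
(-3178876 - 1184144) + a(√(-733 - 914)) = (-3178876 - 1184144) + √(-733 - 914)*(16 + √(-733 - 914)) = -4363020 + √(-1647)*(16 + √(-1647)) = -4363020 + (3*I*√183)*(16 + 3*I*√183) = -4363020 + 3*I*√183*(16 + 3*I*√183)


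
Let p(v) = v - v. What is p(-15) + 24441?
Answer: 24441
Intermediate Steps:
p(v) = 0
p(-15) + 24441 = 0 + 24441 = 24441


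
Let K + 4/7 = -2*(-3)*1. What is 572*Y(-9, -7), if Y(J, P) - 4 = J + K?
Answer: 1716/7 ≈ 245.14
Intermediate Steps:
K = 38/7 (K = -4/7 - 2*(-3)*1 = -4/7 + 6*1 = -4/7 + 6 = 38/7 ≈ 5.4286)
Y(J, P) = 66/7 + J (Y(J, P) = 4 + (J + 38/7) = 4 + (38/7 + J) = 66/7 + J)
572*Y(-9, -7) = 572*(66/7 - 9) = 572*(3/7) = 1716/7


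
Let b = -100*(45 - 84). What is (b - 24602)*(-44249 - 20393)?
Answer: 1338218684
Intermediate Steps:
b = 3900 (b = -100*(-39) = 3900)
(b - 24602)*(-44249 - 20393) = (3900 - 24602)*(-44249 - 20393) = -20702*(-64642) = 1338218684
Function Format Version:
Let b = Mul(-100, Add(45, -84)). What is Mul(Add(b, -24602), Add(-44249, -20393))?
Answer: 1338218684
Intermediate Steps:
b = 3900 (b = Mul(-100, -39) = 3900)
Mul(Add(b, -24602), Add(-44249, -20393)) = Mul(Add(3900, -24602), Add(-44249, -20393)) = Mul(-20702, -64642) = 1338218684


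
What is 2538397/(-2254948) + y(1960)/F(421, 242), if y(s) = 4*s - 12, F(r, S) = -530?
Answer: -9498541677/597561220 ≈ -15.896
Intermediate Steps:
y(s) = -12 + 4*s
2538397/(-2254948) + y(1960)/F(421, 242) = 2538397/(-2254948) + (-12 + 4*1960)/(-530) = 2538397*(-1/2254948) + (-12 + 7840)*(-1/530) = -2538397/2254948 + 7828*(-1/530) = -2538397/2254948 - 3914/265 = -9498541677/597561220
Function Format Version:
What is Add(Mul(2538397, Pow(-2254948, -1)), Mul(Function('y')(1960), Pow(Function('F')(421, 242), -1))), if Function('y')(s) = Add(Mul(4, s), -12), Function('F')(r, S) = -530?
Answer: Rational(-9498541677, 597561220) ≈ -15.896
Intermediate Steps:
Function('y')(s) = Add(-12, Mul(4, s))
Add(Mul(2538397, Pow(-2254948, -1)), Mul(Function('y')(1960), Pow(Function('F')(421, 242), -1))) = Add(Mul(2538397, Pow(-2254948, -1)), Mul(Add(-12, Mul(4, 1960)), Pow(-530, -1))) = Add(Mul(2538397, Rational(-1, 2254948)), Mul(Add(-12, 7840), Rational(-1, 530))) = Add(Rational(-2538397, 2254948), Mul(7828, Rational(-1, 530))) = Add(Rational(-2538397, 2254948), Rational(-3914, 265)) = Rational(-9498541677, 597561220)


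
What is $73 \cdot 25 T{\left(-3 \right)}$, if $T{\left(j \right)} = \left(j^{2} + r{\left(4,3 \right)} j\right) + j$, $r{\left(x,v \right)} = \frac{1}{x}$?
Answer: $\frac{38325}{4} \approx 9581.3$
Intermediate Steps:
$T{\left(j \right)} = j^{2} + \frac{5 j}{4}$ ($T{\left(j \right)} = \left(j^{2} + \frac{j}{4}\right) + j = j^{2} + \frac{5 j}{4}$)
$73 \cdot 25 T{\left(-3 \right)} = 73 \cdot 25 \cdot \frac{1}{4} \left(-3\right) \left(5 + 4 \left(-3\right)\right) = 1825 \cdot \frac{1}{4} \left(-3\right) \left(5 - 12\right) = 1825 \cdot \frac{1}{4} \left(-3\right) \left(-7\right) = 1825 \cdot \frac{21}{4} = \frac{38325}{4}$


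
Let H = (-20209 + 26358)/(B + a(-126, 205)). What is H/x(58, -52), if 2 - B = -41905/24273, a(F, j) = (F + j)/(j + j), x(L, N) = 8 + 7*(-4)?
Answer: -211015233/2689826 ≈ -78.449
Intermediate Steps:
x(L, N) = -20 (x(L, N) = 8 - 28 = -20)
a(F, j) = (F + j)/(2*j) (a(F, j) = (F + j)/((2*j)) = (F + j)*(1/(2*j)) = (F + j)/(2*j))
B = 3119/837 (B = 2 - (-41905)/24273 = 2 - 1*(-1445/837) = 2 + 1445/837 = 3119/837 ≈ 3.7264)
H = 2110152330/1344913 (H = (-20209 + 26358)/(3119/837 + (1/2)*(-126 + 205)/205) = 6149/(3119/837 + (1/2)*(1/205)*79) = 6149/(3119/837 + 79/410) = 6149/(1344913/343170) = 6149*(343170/1344913) = 2110152330/1344913 ≈ 1569.0)
H/x(58, -52) = (2110152330/1344913)/(-20) = (2110152330/1344913)*(-1/20) = -211015233/2689826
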